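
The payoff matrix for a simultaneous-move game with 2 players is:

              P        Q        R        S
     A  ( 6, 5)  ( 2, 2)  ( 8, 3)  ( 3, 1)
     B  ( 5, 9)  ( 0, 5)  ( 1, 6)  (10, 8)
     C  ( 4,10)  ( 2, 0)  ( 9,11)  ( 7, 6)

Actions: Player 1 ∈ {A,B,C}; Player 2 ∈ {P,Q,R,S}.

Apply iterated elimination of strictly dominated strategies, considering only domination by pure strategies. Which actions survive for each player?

P2 drop Q (P beats it: A:5>2 B:9>5 C:10>0)
P2 drop S (P beats it: A:5>1 B:9>8 C:10>6)
P1 drop B (A beats it: P:6>5 R:8>1)
P1→{A,C} P2→{P,R}

Remaining: P1:{A,C} P2:{P,R}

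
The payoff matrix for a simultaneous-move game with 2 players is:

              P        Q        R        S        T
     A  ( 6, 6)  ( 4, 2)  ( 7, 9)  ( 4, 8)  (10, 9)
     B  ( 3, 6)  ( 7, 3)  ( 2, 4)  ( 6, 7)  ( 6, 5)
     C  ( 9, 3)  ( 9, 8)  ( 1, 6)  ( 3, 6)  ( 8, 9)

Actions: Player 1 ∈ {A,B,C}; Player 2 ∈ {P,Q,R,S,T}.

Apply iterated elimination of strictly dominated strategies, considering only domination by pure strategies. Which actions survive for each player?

P2 drop P (S beats it: A:8>6 B:7>6 C:6>3)
P2 drop Q (T beats it: A:9>2 B:5>3 C:9>8)
P1 drop C (A beats it: R:7>1 S:4>3 T:10>8)
P1→{A,B} P2→{R,S,T}

IESDS → P1:{A,B} P2:{R,S,T}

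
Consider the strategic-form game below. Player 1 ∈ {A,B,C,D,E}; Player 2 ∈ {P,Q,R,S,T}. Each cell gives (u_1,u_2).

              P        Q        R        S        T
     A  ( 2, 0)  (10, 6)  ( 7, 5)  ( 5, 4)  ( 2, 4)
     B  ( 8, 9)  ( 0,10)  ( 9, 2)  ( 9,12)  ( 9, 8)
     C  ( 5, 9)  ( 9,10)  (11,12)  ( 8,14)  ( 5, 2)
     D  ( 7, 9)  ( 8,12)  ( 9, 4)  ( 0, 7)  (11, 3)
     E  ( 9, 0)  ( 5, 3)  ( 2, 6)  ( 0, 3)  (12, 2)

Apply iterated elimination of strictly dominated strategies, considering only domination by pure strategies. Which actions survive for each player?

IESDS → P1:{A,B,C} P2:{Q,R,S}

P2 drop P (Q beats it: A:6>0 B:10>9 C:10>9 D:12>9 E:3>0)
P2 drop T (Q beats it: A:6>4 B:10>8 C:10>2 D:12>3 E:3>2)
P1 drop D (C beats it: Q:9>8 R:11>9 S:8>0)
P1 drop E (A beats it: Q:10>5 R:7>2 S:5>0)
P1→{A,B,C} P2→{Q,R,S}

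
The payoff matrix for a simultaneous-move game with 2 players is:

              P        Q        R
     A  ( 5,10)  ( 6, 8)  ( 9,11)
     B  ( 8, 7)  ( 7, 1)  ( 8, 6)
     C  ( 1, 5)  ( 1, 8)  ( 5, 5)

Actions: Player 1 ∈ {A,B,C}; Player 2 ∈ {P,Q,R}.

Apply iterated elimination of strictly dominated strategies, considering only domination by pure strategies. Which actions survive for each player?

P1 drop C (A beats it: P:5>1 Q:6>1 R:9>5)
P2 drop Q (P beats it: A:10>8 B:7>1)
P1→{A,B} P2→{P,R}

Remaining: P1:{A,B} P2:{P,R}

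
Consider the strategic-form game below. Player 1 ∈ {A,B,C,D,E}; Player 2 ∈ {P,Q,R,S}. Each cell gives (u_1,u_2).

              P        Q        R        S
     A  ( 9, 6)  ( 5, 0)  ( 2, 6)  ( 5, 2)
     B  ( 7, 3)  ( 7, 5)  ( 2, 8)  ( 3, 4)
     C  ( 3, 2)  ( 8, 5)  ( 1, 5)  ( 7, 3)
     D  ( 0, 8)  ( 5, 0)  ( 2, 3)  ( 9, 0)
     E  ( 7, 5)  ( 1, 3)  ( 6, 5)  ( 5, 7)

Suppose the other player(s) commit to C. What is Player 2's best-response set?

u_2(P vs C) = 2
u_2(Q vs C) = 5
u_2(R vs C) = 5
u_2(S vs C) = 3
max payoff 5 at {Q,R}

P2 best: {Q,R}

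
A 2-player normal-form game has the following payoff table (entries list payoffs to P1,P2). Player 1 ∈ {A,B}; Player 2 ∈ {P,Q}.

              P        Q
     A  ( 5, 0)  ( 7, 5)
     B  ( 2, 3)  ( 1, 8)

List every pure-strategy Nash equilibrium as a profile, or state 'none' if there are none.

Nash profiles: (A,Q)

(A,P): not NE [P2→Q gives 5>0]
(A,Q): NE
(B,P): not NE [P1→A gives 5>2; P2→Q gives 8>3]
(B,Q): not NE [P1→A gives 7>1]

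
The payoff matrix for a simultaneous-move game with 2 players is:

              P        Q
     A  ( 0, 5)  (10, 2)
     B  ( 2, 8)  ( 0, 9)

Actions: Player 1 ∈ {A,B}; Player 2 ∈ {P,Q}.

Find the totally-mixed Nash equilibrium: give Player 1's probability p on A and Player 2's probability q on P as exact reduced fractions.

(p,q) = (1/4, 5/6)

P1 indiff ⇒ q·0+(1-q)·10 = q·2+(1-q)·0 ⇒ q(-2) = (1-q)(-10) ⇒ q = 5/6
P2 indiff ⇒ p·5+(1-p)·8 = p·2+(1-p)·9 ⇒ p(3) = (1-p)(1) ⇒ p = 1/4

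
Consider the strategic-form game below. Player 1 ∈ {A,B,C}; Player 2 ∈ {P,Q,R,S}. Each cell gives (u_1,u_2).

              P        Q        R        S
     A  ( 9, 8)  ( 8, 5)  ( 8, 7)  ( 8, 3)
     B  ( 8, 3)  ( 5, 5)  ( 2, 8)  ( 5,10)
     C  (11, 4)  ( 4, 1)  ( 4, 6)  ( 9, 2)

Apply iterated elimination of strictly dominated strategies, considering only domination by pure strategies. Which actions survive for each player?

P1 drop B (A beats it: P:9>8 Q:8>5 R:8>2 S:8>5)
P2 drop Q (P beats it: A:8>5 C:4>1)
P2 drop S (P beats it: A:8>3 C:4>2)
P1→{A,C} P2→{P,R}

IESDS → P1:{A,C} P2:{P,R}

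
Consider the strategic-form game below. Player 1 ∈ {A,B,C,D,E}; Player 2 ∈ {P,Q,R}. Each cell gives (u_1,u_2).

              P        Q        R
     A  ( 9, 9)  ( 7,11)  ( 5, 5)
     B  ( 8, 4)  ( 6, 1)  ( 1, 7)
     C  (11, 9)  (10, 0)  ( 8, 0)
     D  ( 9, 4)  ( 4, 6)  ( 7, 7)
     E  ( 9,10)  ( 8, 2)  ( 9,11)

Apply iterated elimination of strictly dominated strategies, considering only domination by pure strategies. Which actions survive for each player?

Remaining: P1:{C,E} P2:{P,R}

P1 drop A (C beats it: P:11>9 Q:10>7 R:8>5)
P1 drop B (C beats it: P:11>8 Q:10>6 R:8>1)
P1 drop D (C beats it: P:11>9 Q:10>4 R:8>7)
P2 drop Q (P beats it: C:9>0 E:10>2)
P1→{C,E} P2→{P,R}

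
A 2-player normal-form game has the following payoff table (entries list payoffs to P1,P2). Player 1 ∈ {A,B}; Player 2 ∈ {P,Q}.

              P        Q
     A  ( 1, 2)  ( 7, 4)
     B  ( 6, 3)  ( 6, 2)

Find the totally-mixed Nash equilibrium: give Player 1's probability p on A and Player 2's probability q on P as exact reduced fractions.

p=1/3, q=1/6

P1 indiff ⇒ q·1+(1-q)·7 = q·6+(1-q)·6 ⇒ q(-5) = (1-q)(-1) ⇒ q = 1/6
P2 indiff ⇒ p·2+(1-p)·3 = p·4+(1-p)·2 ⇒ p(-2) = (1-p)(-1) ⇒ p = 1/3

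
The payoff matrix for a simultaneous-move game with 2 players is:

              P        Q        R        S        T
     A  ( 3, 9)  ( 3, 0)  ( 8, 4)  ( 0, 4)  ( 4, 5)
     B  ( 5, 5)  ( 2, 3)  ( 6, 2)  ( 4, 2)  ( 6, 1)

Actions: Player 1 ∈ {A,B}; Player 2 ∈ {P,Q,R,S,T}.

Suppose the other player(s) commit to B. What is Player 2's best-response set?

BR_2 = {P}

u_2(P vs B) = 5
u_2(Q vs B) = 3
u_2(R vs B) = 2
u_2(S vs B) = 2
u_2(T vs B) = 1
max payoff 5 at {P}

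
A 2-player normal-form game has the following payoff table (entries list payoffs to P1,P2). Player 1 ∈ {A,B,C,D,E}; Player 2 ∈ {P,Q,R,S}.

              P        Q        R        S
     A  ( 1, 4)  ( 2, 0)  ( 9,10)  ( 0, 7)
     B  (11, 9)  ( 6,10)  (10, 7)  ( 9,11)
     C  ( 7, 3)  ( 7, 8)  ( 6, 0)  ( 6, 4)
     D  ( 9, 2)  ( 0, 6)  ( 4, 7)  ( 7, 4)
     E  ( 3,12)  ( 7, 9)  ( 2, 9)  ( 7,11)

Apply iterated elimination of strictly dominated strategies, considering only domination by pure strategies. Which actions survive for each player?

P1 drop A (B beats it: P:11>1 Q:6>2 R:10>9 S:9>0)
P1 drop D (B beats it: P:11>9 Q:6>0 R:10>4 S:9>7)
P2 drop R (P beats it: B:9>7 C:3>0 E:12>9)
P1→{B,C,E} P2→{P,Q,S}

IESDS → P1:{B,C,E} P2:{P,Q,S}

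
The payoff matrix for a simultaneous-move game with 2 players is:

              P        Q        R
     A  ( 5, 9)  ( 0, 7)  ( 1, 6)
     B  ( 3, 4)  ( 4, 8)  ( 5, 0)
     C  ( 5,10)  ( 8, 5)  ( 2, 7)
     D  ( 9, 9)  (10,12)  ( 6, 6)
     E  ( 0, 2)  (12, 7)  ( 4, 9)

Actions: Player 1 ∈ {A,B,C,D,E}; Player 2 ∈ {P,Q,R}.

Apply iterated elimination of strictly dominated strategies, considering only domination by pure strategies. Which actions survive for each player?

P1 drop A (D beats it: P:9>5 Q:10>0 R:6>1)
P1 drop B (D beats it: P:9>3 Q:10>4 R:6>5)
P1 drop C (D beats it: P:9>5 Q:10>8 R:6>2)
P2 drop P (Q beats it: D:12>9 E:7>2)
P1→{D,E} P2→{Q,R}

Survivors P1:{D,E} P2:{Q,R}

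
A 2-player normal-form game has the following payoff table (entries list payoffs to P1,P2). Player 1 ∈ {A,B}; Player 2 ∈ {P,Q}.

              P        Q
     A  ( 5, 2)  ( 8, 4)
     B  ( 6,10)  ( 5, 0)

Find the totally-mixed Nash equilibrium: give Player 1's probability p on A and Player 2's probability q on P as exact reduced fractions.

p=5/6, q=3/4

P1 indiff ⇒ q·5+(1-q)·8 = q·6+(1-q)·5 ⇒ q(-1) = (1-q)(-3) ⇒ q = 3/4
P2 indiff ⇒ p·2+(1-p)·10 = p·4+(1-p)·0 ⇒ p(-2) = (1-p)(-10) ⇒ p = 5/6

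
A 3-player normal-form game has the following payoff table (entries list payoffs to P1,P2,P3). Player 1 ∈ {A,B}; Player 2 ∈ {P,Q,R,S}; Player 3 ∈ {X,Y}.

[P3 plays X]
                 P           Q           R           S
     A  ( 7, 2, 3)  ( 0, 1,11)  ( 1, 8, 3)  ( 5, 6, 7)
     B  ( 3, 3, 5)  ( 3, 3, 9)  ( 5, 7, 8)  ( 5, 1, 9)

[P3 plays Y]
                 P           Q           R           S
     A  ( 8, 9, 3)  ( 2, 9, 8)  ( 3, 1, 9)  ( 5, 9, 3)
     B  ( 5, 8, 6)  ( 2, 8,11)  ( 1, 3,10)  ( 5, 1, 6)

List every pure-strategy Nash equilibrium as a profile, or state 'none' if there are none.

(A,P,X): not NE [P2→R gives 8>2]
(A,P,Y): NE
(A,Q,X): not NE [P1→B gives 3>0; P2→R gives 8>1]
(A,Q,Y): not NE [P3→X gives 11>8]
(A,R,X): not NE [P1→B gives 5>1; P3→Y gives 9>3]
(A,R,Y): not NE [P2→S gives 9>1]
(A,S,X): not NE [P2→R gives 8>6]
(A,S,Y): not NE [P3→X gives 7>3]
(B,P,X): not NE [P1→A gives 7>3; P2→R gives 7>3; P3→Y gives 6>5]
(B,P,Y): not NE [P1→A gives 8>5]
(B,Q,X): not NE [P2→R gives 7>3; P3→Y gives 11>9]
(B,Q,Y): NE
(B,R,X): not NE [P3→Y gives 10>8]
(B,R,Y): not NE [P1→A gives 3>1; P2→Q gives 8>3]
(B,S,X): not NE [P2→R gives 7>1]
(B,S,Y): not NE [P2→Q gives 8>1; P3→X gives 9>6]

NE set: (A,P,Y), (B,Q,Y)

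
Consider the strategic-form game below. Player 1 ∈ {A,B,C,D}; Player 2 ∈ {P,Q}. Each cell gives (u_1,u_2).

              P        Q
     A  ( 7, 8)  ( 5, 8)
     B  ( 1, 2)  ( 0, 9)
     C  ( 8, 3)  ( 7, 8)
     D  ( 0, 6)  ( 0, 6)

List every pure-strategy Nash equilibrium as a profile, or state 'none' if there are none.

Nash profiles: (C,Q)

(A,P): not NE [P1→C gives 8>7]
(A,Q): not NE [P1→C gives 7>5]
(B,P): not NE [P1→C gives 8>1; P2→Q gives 9>2]
(B,Q): not NE [P1→C gives 7>0]
(C,P): not NE [P2→Q gives 8>3]
(C,Q): NE
(D,P): not NE [P1→C gives 8>0]
(D,Q): not NE [P1→C gives 7>0]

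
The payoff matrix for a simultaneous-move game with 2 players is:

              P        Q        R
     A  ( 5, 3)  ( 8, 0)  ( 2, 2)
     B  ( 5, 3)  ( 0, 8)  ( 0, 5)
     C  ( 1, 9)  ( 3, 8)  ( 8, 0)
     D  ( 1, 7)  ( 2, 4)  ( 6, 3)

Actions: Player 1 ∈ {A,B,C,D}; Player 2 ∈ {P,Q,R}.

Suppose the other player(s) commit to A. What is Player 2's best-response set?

argmax u_2 = {P}

u_2(P vs A) = 3
u_2(Q vs A) = 0
u_2(R vs A) = 2
max payoff 3 at {P}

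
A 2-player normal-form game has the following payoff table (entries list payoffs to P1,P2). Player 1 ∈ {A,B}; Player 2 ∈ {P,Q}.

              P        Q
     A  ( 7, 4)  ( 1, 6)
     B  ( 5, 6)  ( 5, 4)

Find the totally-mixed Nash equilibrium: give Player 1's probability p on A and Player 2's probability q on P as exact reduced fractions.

(p,q) = (1/2, 2/3)

P1 indiff ⇒ q·7+(1-q)·1 = q·5+(1-q)·5 ⇒ q(2) = (1-q)(4) ⇒ q = 2/3
P2 indiff ⇒ p·4+(1-p)·6 = p·6+(1-p)·4 ⇒ p(-2) = (1-p)(-2) ⇒ p = 1/2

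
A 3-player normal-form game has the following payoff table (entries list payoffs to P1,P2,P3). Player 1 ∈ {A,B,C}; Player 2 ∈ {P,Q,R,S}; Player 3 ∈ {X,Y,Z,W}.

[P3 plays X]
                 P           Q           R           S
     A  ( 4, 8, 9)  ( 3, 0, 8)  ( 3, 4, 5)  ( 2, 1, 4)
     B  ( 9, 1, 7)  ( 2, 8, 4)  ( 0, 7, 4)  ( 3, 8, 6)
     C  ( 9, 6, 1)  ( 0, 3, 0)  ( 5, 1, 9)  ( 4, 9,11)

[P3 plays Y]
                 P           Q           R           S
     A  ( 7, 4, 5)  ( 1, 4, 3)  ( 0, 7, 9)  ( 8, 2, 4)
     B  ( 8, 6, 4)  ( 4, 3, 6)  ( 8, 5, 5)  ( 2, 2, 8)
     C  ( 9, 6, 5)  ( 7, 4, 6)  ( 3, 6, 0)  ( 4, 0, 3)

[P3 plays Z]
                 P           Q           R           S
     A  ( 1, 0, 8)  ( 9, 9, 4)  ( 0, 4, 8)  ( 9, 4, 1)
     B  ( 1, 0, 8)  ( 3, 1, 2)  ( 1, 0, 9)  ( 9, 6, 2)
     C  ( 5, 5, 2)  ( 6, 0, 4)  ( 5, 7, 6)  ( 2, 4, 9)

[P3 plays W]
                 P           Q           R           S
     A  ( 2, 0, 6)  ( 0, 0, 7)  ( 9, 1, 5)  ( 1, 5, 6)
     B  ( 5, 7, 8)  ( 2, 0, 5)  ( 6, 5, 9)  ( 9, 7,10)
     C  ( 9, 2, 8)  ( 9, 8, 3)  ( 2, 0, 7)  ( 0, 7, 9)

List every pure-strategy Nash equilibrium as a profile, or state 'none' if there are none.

PSNE = {(B,S,W), (C,S,X)}

(A,P,X): not NE [P1→C gives 9>4]
(A,P,Y): not NE [P1→C gives 9>7; P2→R gives 7>4; P3→X gives 9>5]
(A,P,Z): not NE [P1→C gives 5>1; P2→Q gives 9>0; P3→X gives 9>8]
(A,P,W): not NE [P1→C gives 9>2; P2→S gives 5>0; P3→X gives 9>6]
(A,Q,X): not NE [P2→P gives 8>0]
(A,Q,Y): not NE [P1→C gives 7>1; P2→R gives 7>4; P3→X gives 8>3]
(A,Q,Z): not NE [P3→X gives 8>4]
(A,Q,W): not NE [P1→C gives 9>0; P2→S gives 5>0; P3→X gives 8>7]
(A,R,X): not NE [P1→C gives 5>3; P2→P gives 8>4; P3→Y gives 9>5]
(A,R,Y): not NE [P1→B gives 8>0]
(A,R,Z): not NE [P1→C gives 5>0; P2→Q gives 9>4; P3→Y gives 9>8]
(A,R,W): not NE [P2→S gives 5>1; P3→Y gives 9>5]
(A,S,X): not NE [P1→C gives 4>2; P2→P gives 8>1; P3→W gives 6>4]
(A,S,Y): not NE [P2→R gives 7>2; P3→W gives 6>4]
(A,S,Z): not NE [P2→Q gives 9>4; P3→W gives 6>1]
(A,S,W): not NE [P1→B gives 9>1]
(B,P,X): not NE [P2→S gives 8>1; P3→W gives 8>7]
(B,P,Y): not NE [P1→C gives 9>8; P3→W gives 8>4]
(B,P,Z): not NE [P1→C gives 5>1; P2→S gives 6>0]
(B,P,W): not NE [P1→C gives 9>5]
(B,Q,X): not NE [P1→A gives 3>2; P3→Y gives 6>4]
(B,Q,Y): not NE [P1→C gives 7>4; P2→P gives 6>3]
(B,Q,Z): not NE [P1→A gives 9>3; P2→S gives 6>1; P3→Y gives 6>2]
(B,Q,W): not NE [P1→C gives 9>2; P2→S gives 7>0; P3→Y gives 6>5]
(B,R,X): not NE [P1→C gives 5>0; P2→S gives 8>7; P3→W gives 9>4]
(B,R,Y): not NE [P2→P gives 6>5; P3→W gives 9>5]
(B,R,Z): not NE [P1→C gives 5>1; P2→S gives 6>0]
(B,R,W): not NE [P1→A gives 9>6; P2→S gives 7>5]
(B,S,X): not NE [P1→C gives 4>3; P3→W gives 10>6]
(B,S,Y): not NE [P1→A gives 8>2; P2→P gives 6>2; P3→W gives 10>8]
(B,S,Z): not NE [P3→W gives 10>2]
(B,S,W): NE
(C,P,X): not NE [P2→S gives 9>6; P3→W gives 8>1]
(C,P,Y): not NE [P3→W gives 8>5]
(C,P,Z): not NE [P2→R gives 7>5; P3→W gives 8>2]
(C,P,W): not NE [P2→Q gives 8>2]
(C,Q,X): not NE [P1→A gives 3>0; P2→S gives 9>3; P3→Y gives 6>0]
(C,Q,Y): not NE [P2→R gives 6>4]
(C,Q,Z): not NE [P1→A gives 9>6; P2→R gives 7>0; P3→Y gives 6>4]
(C,Q,W): not NE [P3→Y gives 6>3]
(C,R,X): not NE [P2→S gives 9>1]
(C,R,Y): not NE [P1→B gives 8>3; P3→X gives 9>0]
(C,R,Z): not NE [P3→X gives 9>6]
(C,R,W): not NE [P1→A gives 9>2; P2→Q gives 8>0; P3→X gives 9>7]
(C,S,X): NE
(C,S,Y): not NE [P1→A gives 8>4; P2→R gives 6>0; P3→X gives 11>3]
(C,S,Z): not NE [P1→B gives 9>2; P2→R gives 7>4; P3→X gives 11>9]
(C,S,W): not NE [P1→B gives 9>0; P2→Q gives 8>7; P3→X gives 11>9]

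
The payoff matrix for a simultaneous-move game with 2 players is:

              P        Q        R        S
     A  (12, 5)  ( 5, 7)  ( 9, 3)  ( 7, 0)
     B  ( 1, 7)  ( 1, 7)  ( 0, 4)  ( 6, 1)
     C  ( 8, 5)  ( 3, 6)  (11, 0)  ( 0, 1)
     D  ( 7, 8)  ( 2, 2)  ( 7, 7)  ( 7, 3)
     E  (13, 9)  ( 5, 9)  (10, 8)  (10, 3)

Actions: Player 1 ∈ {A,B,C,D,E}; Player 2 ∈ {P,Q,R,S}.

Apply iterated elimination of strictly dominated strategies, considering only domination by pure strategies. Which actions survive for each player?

Remaining: P1:{A,E} P2:{P,Q}

P1 drop B (A beats it: P:12>1 Q:5>1 R:9>0 S:7>6)
P1 drop D (E beats it: P:13>7 Q:5>2 R:10>7 S:10>7)
P2 drop R (P beats it: A:5>3 C:5>0 E:9>8)
P1 drop C (A beats it: P:12>8 Q:5>3 S:7>0)
P2 drop S (P beats it: A:5>0 E:9>3)
P1→{A,E} P2→{P,Q}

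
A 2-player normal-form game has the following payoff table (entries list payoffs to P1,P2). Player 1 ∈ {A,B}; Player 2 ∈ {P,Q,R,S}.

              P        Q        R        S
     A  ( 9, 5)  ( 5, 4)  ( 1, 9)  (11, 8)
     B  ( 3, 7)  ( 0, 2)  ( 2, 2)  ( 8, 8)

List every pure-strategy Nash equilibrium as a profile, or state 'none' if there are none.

(A,P): not NE [P2→R gives 9>5]
(A,Q): not NE [P2→R gives 9>4]
(A,R): not NE [P1→B gives 2>1]
(A,S): not NE [P2→R gives 9>8]
(B,P): not NE [P1→A gives 9>3; P2→S gives 8>7]
(B,Q): not NE [P1→A gives 5>0; P2→S gives 8>2]
(B,R): not NE [P2→S gives 8>2]
(B,S): not NE [P1→A gives 11>8]

PSNE: ∅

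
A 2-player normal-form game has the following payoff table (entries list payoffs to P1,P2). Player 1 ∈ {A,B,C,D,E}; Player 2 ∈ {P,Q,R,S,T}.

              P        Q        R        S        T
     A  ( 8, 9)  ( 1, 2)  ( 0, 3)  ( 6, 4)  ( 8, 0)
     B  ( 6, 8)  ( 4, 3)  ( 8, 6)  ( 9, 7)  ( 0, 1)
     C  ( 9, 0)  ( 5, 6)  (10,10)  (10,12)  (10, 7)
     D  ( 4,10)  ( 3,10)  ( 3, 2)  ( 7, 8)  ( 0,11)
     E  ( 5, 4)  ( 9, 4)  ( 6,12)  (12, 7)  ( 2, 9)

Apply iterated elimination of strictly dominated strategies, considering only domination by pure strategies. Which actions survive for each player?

Remaining: P1:{C,E} P2:{R,S}

P1 drop A (C beats it: P:9>8 Q:5>1 R:10>0 S:10>6 T:10>8)
P1 drop B (C beats it: P:9>6 Q:5>4 R:10>8 S:10>9 T:10>0)
P1 drop D (C beats it: P:9>4 Q:5>3 R:10>3 S:10>7 T:10>0)
P2 drop P (R beats it: C:10>0 E:12>4)
P2 drop Q (R beats it: C:10>6 E:12>4)
P2 drop T (R beats it: C:10>7 E:12>9)
P1→{C,E} P2→{R,S}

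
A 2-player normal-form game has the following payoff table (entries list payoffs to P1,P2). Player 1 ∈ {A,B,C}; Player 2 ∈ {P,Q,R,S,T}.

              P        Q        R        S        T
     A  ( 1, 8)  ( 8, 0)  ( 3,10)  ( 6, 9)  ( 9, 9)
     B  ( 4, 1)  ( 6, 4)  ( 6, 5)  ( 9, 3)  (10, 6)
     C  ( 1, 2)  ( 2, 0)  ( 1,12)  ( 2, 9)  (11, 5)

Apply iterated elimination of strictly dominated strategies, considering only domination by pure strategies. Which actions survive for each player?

P2 drop P (R beats it: A:10>8 B:5>1 C:12>2)
P2 drop Q (R beats it: A:10>0 B:5>4 C:12>0)
P1 drop A (B beats it: R:6>3 S:9>6 T:10>9)
P2 drop S (R beats it: B:5>3 C:12>9)
P1→{B,C} P2→{R,T}

IESDS → P1:{B,C} P2:{R,T}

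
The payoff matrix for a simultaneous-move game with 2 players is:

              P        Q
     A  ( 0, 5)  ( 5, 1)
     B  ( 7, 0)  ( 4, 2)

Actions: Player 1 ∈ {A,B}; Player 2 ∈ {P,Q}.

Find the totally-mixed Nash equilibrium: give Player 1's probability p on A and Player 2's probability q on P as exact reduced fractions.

(p,q) = (1/3, 1/8)

P1 indiff ⇒ q·0+(1-q)·5 = q·7+(1-q)·4 ⇒ q(-7) = (1-q)(-1) ⇒ q = 1/8
P2 indiff ⇒ p·5+(1-p)·0 = p·1+(1-p)·2 ⇒ p(4) = (1-p)(2) ⇒ p = 1/3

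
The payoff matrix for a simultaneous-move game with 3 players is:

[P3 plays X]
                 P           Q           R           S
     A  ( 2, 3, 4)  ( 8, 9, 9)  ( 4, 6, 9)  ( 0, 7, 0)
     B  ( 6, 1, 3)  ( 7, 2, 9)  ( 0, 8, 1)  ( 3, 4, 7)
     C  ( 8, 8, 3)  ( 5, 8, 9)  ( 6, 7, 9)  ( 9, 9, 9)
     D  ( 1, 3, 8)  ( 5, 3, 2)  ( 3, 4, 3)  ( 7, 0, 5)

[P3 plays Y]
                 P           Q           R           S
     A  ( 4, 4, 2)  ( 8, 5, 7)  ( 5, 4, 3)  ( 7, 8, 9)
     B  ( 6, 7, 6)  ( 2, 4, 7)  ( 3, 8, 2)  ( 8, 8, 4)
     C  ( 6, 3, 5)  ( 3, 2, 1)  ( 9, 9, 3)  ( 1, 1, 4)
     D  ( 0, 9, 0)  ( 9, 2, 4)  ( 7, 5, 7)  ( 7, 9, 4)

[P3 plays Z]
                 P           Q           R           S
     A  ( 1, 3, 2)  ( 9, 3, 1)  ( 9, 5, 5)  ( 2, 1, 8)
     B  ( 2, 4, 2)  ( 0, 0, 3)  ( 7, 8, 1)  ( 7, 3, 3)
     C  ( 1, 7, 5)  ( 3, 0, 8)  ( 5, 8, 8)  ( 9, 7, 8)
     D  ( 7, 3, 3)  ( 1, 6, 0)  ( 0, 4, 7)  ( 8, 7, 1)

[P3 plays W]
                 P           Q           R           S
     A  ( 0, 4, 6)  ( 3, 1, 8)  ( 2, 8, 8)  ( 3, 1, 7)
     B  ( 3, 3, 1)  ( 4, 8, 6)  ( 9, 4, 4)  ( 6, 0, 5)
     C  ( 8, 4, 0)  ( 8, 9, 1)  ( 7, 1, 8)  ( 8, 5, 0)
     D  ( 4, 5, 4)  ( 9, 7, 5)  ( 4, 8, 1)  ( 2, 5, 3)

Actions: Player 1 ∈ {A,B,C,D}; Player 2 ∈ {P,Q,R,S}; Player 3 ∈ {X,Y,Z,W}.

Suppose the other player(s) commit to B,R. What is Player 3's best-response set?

argmax u_3 = {W}

u_3(X vs B,R) = 1
u_3(Y vs B,R) = 2
u_3(Z vs B,R) = 1
u_3(W vs B,R) = 4
max payoff 4 at {W}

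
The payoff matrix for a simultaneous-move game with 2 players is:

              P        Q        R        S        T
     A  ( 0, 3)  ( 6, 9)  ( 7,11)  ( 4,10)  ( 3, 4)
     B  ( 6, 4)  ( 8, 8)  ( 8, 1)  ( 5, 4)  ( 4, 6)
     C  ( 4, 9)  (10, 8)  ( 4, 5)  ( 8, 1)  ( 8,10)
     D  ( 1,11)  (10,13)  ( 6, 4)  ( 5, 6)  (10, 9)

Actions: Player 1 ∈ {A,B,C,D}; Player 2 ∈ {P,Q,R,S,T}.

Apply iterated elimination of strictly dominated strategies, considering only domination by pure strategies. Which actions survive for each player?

P1 drop A (B beats it: P:6>0 Q:8>6 R:8>7 S:5>4 T:4>3)
P2 drop R (P beats it: B:4>1 C:9>5 D:11>4)
P2 drop S (Q beats it: B:8>4 C:8>1 D:13>6)
P1→{B,C,D} P2→{P,Q,T}

Remaining: P1:{B,C,D} P2:{P,Q,T}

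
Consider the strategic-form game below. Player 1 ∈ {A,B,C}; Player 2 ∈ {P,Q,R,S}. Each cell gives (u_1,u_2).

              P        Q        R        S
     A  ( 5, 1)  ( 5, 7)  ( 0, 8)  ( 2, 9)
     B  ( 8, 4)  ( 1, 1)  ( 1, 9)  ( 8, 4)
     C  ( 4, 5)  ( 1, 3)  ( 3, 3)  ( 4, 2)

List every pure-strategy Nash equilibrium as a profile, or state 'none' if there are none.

(A,P): not NE [P1→B gives 8>5; P2→S gives 9>1]
(A,Q): not NE [P2→S gives 9>7]
(A,R): not NE [P1→C gives 3>0; P2→S gives 9>8]
(A,S): not NE [P1→B gives 8>2]
(B,P): not NE [P2→R gives 9>4]
(B,Q): not NE [P1→A gives 5>1; P2→R gives 9>1]
(B,R): not NE [P1→C gives 3>1]
(B,S): not NE [P2→R gives 9>4]
(C,P): not NE [P1→B gives 8>4]
(C,Q): not NE [P1→A gives 5>1; P2→P gives 5>3]
(C,R): not NE [P2→P gives 5>3]
(C,S): not NE [P1→B gives 8>4; P2→P gives 5>2]

Equilibria: none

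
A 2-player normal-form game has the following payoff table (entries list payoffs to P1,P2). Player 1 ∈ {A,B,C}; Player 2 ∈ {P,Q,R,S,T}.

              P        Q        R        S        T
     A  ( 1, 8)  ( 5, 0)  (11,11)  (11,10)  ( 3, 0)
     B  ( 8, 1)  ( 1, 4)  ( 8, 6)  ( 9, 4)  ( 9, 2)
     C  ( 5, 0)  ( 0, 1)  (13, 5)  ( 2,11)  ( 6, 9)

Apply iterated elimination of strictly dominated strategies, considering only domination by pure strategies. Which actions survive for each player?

IESDS → P1:{A,C} P2:{R,S}

P2 drop P (R beats it: A:11>8 B:6>1 C:5>0)
P2 drop Q (R beats it: A:11>0 B:6>4 C:5>1)
P2 drop T (S beats it: A:10>0 B:4>2 C:11>9)
P1 drop B (A beats it: R:11>8 S:11>9)
P1→{A,C} P2→{R,S}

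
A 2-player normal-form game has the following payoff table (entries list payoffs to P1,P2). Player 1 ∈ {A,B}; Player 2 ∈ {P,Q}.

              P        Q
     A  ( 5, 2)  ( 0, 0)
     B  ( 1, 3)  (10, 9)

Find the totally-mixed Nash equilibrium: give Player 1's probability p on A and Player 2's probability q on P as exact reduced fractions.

(p,q) = (3/4, 5/7)

P1 indiff ⇒ q·5+(1-q)·0 = q·1+(1-q)·10 ⇒ q(4) = (1-q)(10) ⇒ q = 5/7
P2 indiff ⇒ p·2+(1-p)·3 = p·0+(1-p)·9 ⇒ p(2) = (1-p)(6) ⇒ p = 3/4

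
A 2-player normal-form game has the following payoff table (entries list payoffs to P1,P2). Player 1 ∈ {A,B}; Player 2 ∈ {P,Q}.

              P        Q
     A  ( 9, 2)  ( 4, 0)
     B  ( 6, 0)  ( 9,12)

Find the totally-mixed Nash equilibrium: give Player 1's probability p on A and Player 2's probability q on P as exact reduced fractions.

p=6/7, q=5/8

P1 indiff ⇒ q·9+(1-q)·4 = q·6+(1-q)·9 ⇒ q(3) = (1-q)(5) ⇒ q = 5/8
P2 indiff ⇒ p·2+(1-p)·0 = p·0+(1-p)·12 ⇒ p(2) = (1-p)(12) ⇒ p = 6/7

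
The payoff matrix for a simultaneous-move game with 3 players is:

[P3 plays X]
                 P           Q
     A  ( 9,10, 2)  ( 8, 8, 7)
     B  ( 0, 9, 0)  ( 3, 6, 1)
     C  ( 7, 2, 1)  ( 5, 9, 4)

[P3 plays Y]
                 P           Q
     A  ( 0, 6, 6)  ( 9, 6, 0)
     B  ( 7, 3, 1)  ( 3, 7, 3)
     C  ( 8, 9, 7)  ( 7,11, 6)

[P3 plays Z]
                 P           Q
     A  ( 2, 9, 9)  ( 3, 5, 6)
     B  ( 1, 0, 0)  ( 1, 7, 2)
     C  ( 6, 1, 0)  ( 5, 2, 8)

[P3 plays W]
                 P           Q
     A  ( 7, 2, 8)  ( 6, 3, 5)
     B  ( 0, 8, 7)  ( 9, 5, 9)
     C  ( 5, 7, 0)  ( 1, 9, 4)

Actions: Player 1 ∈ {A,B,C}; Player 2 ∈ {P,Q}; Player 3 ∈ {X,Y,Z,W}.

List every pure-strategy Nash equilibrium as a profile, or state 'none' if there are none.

(A,P,X): not NE [P3→Z gives 9>2]
(A,P,Y): not NE [P1→C gives 8>0; P3→Z gives 9>6]
(A,P,Z): not NE [P1→C gives 6>2]
(A,P,W): not NE [P2→Q gives 3>2; P3→Z gives 9>8]
(A,Q,X): not NE [P2→P gives 10>8]
(A,Q,Y): not NE [P3→X gives 7>0]
(A,Q,Z): not NE [P1→C gives 5>3; P2→P gives 9>5; P3→X gives 7>6]
(A,Q,W): not NE [P1→B gives 9>6; P3→X gives 7>5]
(B,P,X): not NE [P1→A gives 9>0; P3→W gives 7>0]
(B,P,Y): not NE [P1→C gives 8>7; P2→Q gives 7>3; P3→W gives 7>1]
(B,P,Z): not NE [P1→C gives 6>1; P2→Q gives 7>0; P3→W gives 7>0]
(B,P,W): not NE [P1→A gives 7>0]
(B,Q,X): not NE [P1→A gives 8>3; P2→P gives 9>6; P3→W gives 9>1]
(B,Q,Y): not NE [P1→A gives 9>3; P3→W gives 9>3]
(B,Q,Z): not NE [P1→C gives 5>1; P3→W gives 9>2]
(B,Q,W): not NE [P2→P gives 8>5]
(C,P,X): not NE [P1→A gives 9>7; P2→Q gives 9>2; P3→Y gives 7>1]
(C,P,Y): not NE [P2→Q gives 11>9]
(C,P,Z): not NE [P2→Q gives 2>1; P3→Y gives 7>0]
(C,P,W): not NE [P1→A gives 7>5; P2→Q gives 9>7; P3→Y gives 7>0]
(C,Q,X): not NE [P1→A gives 8>5; P3→Z gives 8>4]
(C,Q,Y): not NE [P1→A gives 9>7; P3→Z gives 8>6]
(C,Q,Z): NE
(C,Q,W): not NE [P1→B gives 9>1; P3→Z gives 8>4]

Nash profiles: (C,Q,Z)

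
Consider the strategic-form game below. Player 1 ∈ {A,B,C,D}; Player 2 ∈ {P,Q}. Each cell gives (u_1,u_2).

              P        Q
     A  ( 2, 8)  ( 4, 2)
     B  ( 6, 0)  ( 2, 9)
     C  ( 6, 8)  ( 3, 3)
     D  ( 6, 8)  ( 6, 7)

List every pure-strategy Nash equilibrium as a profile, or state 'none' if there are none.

(A,P): not NE [P1→D gives 6>2]
(A,Q): not NE [P1→D gives 6>4; P2→P gives 8>2]
(B,P): not NE [P2→Q gives 9>0]
(B,Q): not NE [P1→D gives 6>2]
(C,P): NE
(C,Q): not NE [P1→D gives 6>3; P2→P gives 8>3]
(D,P): NE
(D,Q): not NE [P2→P gives 8>7]

NE set: (C,P), (D,P)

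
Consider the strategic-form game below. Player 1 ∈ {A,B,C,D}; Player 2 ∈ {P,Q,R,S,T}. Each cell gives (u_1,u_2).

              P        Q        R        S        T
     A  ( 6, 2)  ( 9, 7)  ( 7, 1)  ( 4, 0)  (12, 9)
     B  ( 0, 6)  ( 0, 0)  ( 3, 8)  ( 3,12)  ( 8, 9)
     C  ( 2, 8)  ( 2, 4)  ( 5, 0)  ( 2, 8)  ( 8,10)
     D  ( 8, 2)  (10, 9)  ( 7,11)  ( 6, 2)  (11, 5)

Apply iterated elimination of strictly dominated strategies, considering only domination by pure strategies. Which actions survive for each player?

P1 drop B (A beats it: P:6>0 Q:9>0 R:7>3 S:4>3 T:12>8)
P1 drop C (A beats it: P:6>2 Q:9>2 R:7>5 S:4>2 T:12>8)
P2 drop P (Q beats it: A:7>2 D:9>2)
P2 drop S (Q beats it: A:7>0 D:9>2)
P1→{A,D} P2→{Q,R,T}

Remaining: P1:{A,D} P2:{Q,R,T}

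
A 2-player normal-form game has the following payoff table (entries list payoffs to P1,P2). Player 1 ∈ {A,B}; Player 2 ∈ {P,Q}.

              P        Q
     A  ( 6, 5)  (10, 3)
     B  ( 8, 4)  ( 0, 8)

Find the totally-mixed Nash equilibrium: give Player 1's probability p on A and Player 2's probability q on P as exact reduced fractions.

P1 indiff ⇒ q·6+(1-q)·10 = q·8+(1-q)·0 ⇒ q(-2) = (1-q)(-10) ⇒ q = 5/6
P2 indiff ⇒ p·5+(1-p)·4 = p·3+(1-p)·8 ⇒ p(2) = (1-p)(4) ⇒ p = 2/3

p=2/3, q=5/6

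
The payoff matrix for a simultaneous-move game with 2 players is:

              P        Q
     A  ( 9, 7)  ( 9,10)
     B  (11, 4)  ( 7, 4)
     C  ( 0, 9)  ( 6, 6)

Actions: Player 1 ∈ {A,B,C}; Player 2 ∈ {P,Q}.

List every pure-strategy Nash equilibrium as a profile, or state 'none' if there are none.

Nash profiles: (A,Q), (B,P)

(A,P): not NE [P1→B gives 11>9; P2→Q gives 10>7]
(A,Q): NE
(B,P): NE
(B,Q): not NE [P1→A gives 9>7]
(C,P): not NE [P1→B gives 11>0]
(C,Q): not NE [P1→A gives 9>6; P2→P gives 9>6]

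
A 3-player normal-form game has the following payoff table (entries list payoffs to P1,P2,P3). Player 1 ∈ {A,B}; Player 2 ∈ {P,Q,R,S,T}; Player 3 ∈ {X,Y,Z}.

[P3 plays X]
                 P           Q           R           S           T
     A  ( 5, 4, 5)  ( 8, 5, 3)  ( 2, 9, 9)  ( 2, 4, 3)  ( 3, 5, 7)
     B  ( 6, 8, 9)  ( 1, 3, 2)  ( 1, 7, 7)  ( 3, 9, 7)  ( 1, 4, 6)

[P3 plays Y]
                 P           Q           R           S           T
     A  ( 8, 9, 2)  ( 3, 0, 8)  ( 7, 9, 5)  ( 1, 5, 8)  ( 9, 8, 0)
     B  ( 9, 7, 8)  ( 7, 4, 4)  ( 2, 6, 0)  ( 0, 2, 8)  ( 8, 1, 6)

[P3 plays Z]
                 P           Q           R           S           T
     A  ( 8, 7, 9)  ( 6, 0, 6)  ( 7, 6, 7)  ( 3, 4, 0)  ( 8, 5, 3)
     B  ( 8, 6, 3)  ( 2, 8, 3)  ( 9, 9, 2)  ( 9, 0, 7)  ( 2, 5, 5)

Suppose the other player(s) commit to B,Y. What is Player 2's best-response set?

BR_2 = {P}

u_2(P vs B,Y) = 7
u_2(Q vs B,Y) = 4
u_2(R vs B,Y) = 6
u_2(S vs B,Y) = 2
u_2(T vs B,Y) = 1
max payoff 7 at {P}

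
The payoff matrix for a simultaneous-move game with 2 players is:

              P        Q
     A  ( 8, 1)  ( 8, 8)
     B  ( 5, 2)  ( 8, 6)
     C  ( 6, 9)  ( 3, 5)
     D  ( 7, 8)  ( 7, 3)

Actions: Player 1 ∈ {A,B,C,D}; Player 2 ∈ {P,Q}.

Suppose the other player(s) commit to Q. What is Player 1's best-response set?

BR_1 = {A,B}

u_1(A vs Q) = 8
u_1(B vs Q) = 8
u_1(C vs Q) = 3
u_1(D vs Q) = 7
max payoff 8 at {A,B}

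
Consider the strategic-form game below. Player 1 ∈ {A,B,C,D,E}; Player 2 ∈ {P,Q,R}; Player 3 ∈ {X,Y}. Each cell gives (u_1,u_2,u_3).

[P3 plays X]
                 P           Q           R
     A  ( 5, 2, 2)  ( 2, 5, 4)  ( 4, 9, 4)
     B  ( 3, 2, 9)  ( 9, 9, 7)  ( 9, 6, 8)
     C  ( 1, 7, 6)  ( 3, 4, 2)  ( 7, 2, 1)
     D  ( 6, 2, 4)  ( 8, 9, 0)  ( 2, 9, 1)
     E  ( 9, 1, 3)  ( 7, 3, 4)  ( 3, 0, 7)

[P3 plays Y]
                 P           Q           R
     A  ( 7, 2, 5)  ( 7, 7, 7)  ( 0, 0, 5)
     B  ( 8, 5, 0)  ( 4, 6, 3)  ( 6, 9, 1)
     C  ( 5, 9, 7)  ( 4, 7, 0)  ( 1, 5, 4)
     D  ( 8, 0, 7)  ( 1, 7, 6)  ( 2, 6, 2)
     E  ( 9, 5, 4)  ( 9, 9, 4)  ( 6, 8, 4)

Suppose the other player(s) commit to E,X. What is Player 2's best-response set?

P2 best: {Q}

u_2(P vs E,X) = 1
u_2(Q vs E,X) = 3
u_2(R vs E,X) = 0
max payoff 3 at {Q}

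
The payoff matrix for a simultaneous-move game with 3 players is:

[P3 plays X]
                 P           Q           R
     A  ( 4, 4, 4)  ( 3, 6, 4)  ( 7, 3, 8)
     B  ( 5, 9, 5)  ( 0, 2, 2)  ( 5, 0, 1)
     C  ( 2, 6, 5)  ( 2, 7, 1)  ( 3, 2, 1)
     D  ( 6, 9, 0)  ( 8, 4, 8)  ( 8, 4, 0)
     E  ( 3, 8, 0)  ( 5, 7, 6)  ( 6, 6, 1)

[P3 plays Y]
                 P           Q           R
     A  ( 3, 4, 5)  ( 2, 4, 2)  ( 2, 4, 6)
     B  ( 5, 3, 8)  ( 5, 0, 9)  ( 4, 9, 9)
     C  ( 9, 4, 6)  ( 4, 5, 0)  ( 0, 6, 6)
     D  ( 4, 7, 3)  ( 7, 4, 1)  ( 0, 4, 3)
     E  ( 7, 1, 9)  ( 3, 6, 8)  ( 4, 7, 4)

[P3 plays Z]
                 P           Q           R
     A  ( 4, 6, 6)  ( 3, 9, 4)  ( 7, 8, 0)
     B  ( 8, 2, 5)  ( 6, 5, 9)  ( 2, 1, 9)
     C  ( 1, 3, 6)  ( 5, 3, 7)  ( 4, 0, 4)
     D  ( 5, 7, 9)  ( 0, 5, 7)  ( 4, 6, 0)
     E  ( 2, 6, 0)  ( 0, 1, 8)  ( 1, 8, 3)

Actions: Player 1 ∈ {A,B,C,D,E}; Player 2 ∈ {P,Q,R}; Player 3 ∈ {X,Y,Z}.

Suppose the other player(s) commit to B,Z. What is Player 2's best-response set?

u_2(P vs B,Z) = 2
u_2(Q vs B,Z) = 5
u_2(R vs B,Z) = 1
max payoff 5 at {Q}

P2 best: {Q}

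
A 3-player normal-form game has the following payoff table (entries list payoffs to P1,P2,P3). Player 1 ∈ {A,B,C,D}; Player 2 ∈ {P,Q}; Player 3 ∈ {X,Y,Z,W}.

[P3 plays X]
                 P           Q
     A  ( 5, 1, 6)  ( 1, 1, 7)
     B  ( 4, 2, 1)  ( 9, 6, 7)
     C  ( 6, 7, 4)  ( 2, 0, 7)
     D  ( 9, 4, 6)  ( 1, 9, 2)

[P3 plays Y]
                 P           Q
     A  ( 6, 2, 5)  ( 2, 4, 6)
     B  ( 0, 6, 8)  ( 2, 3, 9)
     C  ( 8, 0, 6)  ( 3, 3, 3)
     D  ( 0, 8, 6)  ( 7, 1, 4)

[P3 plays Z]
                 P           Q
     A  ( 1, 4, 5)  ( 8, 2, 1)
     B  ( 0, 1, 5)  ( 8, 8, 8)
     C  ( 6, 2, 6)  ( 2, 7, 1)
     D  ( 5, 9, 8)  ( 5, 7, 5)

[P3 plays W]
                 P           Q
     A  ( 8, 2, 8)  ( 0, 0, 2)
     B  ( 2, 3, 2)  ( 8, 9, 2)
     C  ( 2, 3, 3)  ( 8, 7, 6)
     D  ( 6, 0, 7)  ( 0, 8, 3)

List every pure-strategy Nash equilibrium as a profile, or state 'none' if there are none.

Nash profiles: (A,P,W)

(A,P,X): not NE [P1→D gives 9>5; P3→W gives 8>6]
(A,P,Y): not NE [P1→C gives 8>6; P2→Q gives 4>2; P3→W gives 8>5]
(A,P,Z): not NE [P1→C gives 6>1; P3→W gives 8>5]
(A,P,W): NE
(A,Q,X): not NE [P1→B gives 9>1]
(A,Q,Y): not NE [P1→D gives 7>2; P3→X gives 7>6]
(A,Q,Z): not NE [P2→P gives 4>2; P3→X gives 7>1]
(A,Q,W): not NE [P1→C gives 8>0; P2→P gives 2>0; P3→X gives 7>2]
(B,P,X): not NE [P1→D gives 9>4; P2→Q gives 6>2; P3→Y gives 8>1]
(B,P,Y): not NE [P1→C gives 8>0]
(B,P,Z): not NE [P1→C gives 6>0; P2→Q gives 8>1; P3→Y gives 8>5]
(B,P,W): not NE [P1→A gives 8>2; P2→Q gives 9>3; P3→Y gives 8>2]
(B,Q,X): not NE [P3→Y gives 9>7]
(B,Q,Y): not NE [P1→D gives 7>2; P2→P gives 6>3]
(B,Q,Z): not NE [P3→Y gives 9>8]
(B,Q,W): not NE [P3→Y gives 9>2]
(C,P,X): not NE [P1→D gives 9>6; P3→Z gives 6>4]
(C,P,Y): not NE [P2→Q gives 3>0]
(C,P,Z): not NE [P2→Q gives 7>2]
(C,P,W): not NE [P1→A gives 8>2; P2→Q gives 7>3; P3→Z gives 6>3]
(C,Q,X): not NE [P1→B gives 9>2; P2→P gives 7>0]
(C,Q,Y): not NE [P1→D gives 7>3; P3→X gives 7>3]
(C,Q,Z): not NE [P1→B gives 8>2; P3→X gives 7>1]
(C,Q,W): not NE [P3→X gives 7>6]
(D,P,X): not NE [P2→Q gives 9>4; P3→Z gives 8>6]
(D,P,Y): not NE [P1→C gives 8>0; P3→Z gives 8>6]
(D,P,Z): not NE [P1→C gives 6>5]
(D,P,W): not NE [P1→A gives 8>6; P2→Q gives 8>0; P3→Z gives 8>7]
(D,Q,X): not NE [P1→B gives 9>1; P3→Z gives 5>2]
(D,Q,Y): not NE [P2→P gives 8>1; P3→Z gives 5>4]
(D,Q,Z): not NE [P1→B gives 8>5; P2→P gives 9>7]
(D,Q,W): not NE [P1→C gives 8>0; P3→Z gives 5>3]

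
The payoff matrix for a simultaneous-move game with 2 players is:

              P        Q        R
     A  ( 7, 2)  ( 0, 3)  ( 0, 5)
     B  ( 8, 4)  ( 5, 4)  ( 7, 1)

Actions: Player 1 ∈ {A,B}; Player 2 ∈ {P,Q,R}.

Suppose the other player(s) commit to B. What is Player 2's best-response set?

u_2(P vs B) = 4
u_2(Q vs B) = 4
u_2(R vs B) = 1
max payoff 4 at {P,Q}

P2 best: {P,Q}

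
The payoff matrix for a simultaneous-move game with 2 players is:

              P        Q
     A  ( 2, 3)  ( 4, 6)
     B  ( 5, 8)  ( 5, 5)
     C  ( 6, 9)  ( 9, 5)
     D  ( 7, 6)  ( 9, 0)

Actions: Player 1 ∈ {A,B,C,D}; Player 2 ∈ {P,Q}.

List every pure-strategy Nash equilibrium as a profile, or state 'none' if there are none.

NE set: (D,P)

(A,P): not NE [P1→D gives 7>2; P2→Q gives 6>3]
(A,Q): not NE [P1→D gives 9>4]
(B,P): not NE [P1→D gives 7>5]
(B,Q): not NE [P1→D gives 9>5; P2→P gives 8>5]
(C,P): not NE [P1→D gives 7>6]
(C,Q): not NE [P2→P gives 9>5]
(D,P): NE
(D,Q): not NE [P2→P gives 6>0]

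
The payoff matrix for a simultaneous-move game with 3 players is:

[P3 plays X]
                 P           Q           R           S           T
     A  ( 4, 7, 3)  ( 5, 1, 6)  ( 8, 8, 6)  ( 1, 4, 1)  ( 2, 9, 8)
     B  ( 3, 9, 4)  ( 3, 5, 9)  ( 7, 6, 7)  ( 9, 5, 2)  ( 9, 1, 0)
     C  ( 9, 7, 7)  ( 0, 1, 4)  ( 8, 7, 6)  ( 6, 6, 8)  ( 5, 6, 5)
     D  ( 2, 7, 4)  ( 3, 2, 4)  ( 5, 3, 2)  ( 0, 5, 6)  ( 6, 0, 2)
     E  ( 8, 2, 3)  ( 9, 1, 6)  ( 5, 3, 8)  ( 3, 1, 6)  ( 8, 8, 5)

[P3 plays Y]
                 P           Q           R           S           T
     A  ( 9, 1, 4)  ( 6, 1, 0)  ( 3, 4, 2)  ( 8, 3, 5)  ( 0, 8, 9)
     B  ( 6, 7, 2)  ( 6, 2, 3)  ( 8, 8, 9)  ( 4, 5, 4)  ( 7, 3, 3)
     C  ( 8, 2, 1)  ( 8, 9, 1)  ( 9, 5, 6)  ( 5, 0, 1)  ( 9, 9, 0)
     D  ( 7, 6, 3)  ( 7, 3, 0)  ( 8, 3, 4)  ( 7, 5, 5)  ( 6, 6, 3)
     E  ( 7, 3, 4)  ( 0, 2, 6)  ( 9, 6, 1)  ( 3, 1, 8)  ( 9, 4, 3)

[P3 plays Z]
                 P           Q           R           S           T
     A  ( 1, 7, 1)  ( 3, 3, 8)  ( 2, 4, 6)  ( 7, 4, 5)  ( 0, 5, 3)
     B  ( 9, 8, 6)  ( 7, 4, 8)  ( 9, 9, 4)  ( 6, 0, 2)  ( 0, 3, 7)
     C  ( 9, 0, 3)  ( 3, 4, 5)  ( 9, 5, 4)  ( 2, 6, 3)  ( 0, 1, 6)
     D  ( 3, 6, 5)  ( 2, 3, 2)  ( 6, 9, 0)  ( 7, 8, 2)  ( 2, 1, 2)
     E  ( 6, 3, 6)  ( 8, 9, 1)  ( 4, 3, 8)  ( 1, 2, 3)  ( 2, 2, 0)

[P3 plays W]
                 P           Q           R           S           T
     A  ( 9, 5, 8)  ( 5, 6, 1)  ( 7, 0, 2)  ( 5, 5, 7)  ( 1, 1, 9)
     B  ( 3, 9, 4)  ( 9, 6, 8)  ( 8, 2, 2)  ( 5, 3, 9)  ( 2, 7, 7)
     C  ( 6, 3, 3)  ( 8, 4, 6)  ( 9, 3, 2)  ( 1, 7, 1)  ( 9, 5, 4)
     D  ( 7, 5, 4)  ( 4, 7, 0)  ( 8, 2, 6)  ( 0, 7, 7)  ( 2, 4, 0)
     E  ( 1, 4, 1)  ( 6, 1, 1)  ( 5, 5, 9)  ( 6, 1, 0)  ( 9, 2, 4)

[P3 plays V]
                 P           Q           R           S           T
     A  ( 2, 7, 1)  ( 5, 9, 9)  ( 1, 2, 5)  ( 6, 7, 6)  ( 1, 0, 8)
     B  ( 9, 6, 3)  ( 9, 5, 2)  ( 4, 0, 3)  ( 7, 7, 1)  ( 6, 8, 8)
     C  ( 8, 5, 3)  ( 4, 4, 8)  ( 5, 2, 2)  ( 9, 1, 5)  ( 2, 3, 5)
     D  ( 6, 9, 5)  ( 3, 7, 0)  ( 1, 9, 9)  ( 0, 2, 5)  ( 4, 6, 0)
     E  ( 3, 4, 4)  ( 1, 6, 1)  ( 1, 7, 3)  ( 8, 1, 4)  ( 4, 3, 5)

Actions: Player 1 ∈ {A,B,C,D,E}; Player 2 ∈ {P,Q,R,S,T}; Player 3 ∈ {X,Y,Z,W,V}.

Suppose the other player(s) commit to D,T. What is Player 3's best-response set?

P3 best: {Y}

u_3(X vs D,T) = 2
u_3(Y vs D,T) = 3
u_3(Z vs D,T) = 2
u_3(W vs D,T) = 0
u_3(V vs D,T) = 0
max payoff 3 at {Y}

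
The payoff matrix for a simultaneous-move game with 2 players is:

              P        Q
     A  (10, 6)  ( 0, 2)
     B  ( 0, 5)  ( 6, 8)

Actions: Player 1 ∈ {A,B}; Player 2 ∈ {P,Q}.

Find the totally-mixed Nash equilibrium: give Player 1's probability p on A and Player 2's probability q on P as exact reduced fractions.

P1 indiff ⇒ q·10+(1-q)·0 = q·0+(1-q)·6 ⇒ q(10) = (1-q)(6) ⇒ q = 3/8
P2 indiff ⇒ p·6+(1-p)·5 = p·2+(1-p)·8 ⇒ p(4) = (1-p)(3) ⇒ p = 3/7

P1 mixes 3/7 on A; P2 mixes 3/8 on P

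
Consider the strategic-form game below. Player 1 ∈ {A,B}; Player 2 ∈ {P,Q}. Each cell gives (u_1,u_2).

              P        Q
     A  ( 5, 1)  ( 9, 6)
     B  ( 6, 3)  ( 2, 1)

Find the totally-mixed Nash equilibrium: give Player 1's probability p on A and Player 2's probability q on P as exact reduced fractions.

(p,q) = (2/7, 7/8)

P1 indiff ⇒ q·5+(1-q)·9 = q·6+(1-q)·2 ⇒ q(-1) = (1-q)(-7) ⇒ q = 7/8
P2 indiff ⇒ p·1+(1-p)·3 = p·6+(1-p)·1 ⇒ p(-5) = (1-p)(-2) ⇒ p = 2/7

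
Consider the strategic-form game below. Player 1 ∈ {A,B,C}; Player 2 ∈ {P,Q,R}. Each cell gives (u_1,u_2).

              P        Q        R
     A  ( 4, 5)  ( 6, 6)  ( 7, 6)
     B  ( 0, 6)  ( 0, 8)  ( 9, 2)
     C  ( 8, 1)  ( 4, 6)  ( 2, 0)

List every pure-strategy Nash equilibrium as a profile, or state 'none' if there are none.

PSNE = {(A,Q)}

(A,P): not NE [P1→C gives 8>4; P2→R gives 6>5]
(A,Q): NE
(A,R): not NE [P1→B gives 9>7]
(B,P): not NE [P1→C gives 8>0; P2→Q gives 8>6]
(B,Q): not NE [P1→A gives 6>0]
(B,R): not NE [P2→Q gives 8>2]
(C,P): not NE [P2→Q gives 6>1]
(C,Q): not NE [P1→A gives 6>4]
(C,R): not NE [P1→B gives 9>2; P2→Q gives 6>0]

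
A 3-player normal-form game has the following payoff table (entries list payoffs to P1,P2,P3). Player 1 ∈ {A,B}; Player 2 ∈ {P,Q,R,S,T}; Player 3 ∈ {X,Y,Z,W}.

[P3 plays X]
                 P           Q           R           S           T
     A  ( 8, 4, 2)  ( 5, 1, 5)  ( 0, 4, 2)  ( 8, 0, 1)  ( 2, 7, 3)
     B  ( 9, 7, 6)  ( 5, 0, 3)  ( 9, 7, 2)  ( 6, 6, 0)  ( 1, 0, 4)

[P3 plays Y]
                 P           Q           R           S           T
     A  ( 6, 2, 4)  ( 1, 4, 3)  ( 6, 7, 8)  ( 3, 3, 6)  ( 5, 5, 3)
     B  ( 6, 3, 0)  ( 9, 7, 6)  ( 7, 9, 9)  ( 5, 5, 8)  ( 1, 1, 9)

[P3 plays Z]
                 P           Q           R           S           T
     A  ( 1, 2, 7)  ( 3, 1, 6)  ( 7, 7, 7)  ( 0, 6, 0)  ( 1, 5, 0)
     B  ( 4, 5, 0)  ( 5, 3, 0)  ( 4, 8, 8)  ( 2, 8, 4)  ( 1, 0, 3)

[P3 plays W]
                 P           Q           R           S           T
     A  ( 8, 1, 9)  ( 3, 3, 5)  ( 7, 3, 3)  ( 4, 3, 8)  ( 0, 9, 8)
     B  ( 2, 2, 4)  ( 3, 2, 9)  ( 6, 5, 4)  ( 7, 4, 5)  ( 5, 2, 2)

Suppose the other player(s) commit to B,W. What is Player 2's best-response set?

argmax u_2 = {R}

u_2(P vs B,W) = 2
u_2(Q vs B,W) = 2
u_2(R vs B,W) = 5
u_2(S vs B,W) = 4
u_2(T vs B,W) = 2
max payoff 5 at {R}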